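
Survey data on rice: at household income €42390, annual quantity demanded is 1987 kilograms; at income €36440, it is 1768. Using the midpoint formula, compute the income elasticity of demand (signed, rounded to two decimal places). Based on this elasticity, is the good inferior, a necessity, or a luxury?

%ΔQ = (1768 − 1987)/[( 1987 + 1768)/2] = -219/1877.5 = -0.116644…
%ΔIncome = (36440 − 42390)/[( 42390 + 36440)/2] = -5950/39415 = -0.150957…
E_income = (-219/1877.5) / (-5950/39415) = 0.7726…
0 < E_income < 1 ⇒ normal good, necessity.

0.77; necessity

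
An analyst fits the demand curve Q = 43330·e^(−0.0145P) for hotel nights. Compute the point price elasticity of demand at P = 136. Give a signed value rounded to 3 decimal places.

-1.972

dQ/dP = −0.0145·Q = -87.4436. At P = 136, Q = 6030.59.
Ed = (dQ/dP)·(P/Q) = (-87.4436) × (136/6030.59) = -1.972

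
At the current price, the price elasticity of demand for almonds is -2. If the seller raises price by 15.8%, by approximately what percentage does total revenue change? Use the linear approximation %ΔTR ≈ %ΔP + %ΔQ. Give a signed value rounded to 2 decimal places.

-15.80%

%ΔQ ≈ Ed × %ΔP = (-2) × (+15.8%) = -31.6000%
%ΔTR ≈ %ΔP + %ΔQ = (+15.8%) + (-31.6000%) = -15.8000%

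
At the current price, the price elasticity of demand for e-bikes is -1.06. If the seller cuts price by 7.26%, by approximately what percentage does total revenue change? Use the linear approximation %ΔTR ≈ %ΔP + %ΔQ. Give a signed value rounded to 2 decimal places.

+0.44%

%ΔQ ≈ Ed × %ΔP = (-1.06) × (-7.26%) = +7.6956%
%ΔTR ≈ %ΔP + %ΔQ = (-7.26%) + (+7.6956%) = +0.4356%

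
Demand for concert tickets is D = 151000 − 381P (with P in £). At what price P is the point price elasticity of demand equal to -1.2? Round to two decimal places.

Ed = −381P/(151000 − 381P). Set this equal to -1.2:
381P = 1.2·(151000 − 381P) ⇒ 381P(1 + 1.2) = 1.2·151000
P = 1.2·151000 / (381·2.2) = 216.1775…

216.18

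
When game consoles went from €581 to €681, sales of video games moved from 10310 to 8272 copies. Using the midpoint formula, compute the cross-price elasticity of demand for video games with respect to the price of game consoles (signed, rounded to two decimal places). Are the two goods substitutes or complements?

-1.38; complements

%ΔQ_{video games} = (8272 − 10310)/avg = -2038/9291 = -0.219352…
%ΔP_{game consoles} = (681 − 581)/avg = 100/631 = 0.158478…
E_cross = (-2038/9291) / (100/631) = -1.3841…
E_cross < 0 ⇒ the goods are complements.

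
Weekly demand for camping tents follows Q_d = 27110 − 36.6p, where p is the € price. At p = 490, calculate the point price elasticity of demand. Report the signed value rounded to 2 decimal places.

-1.95

dQ_d/dp = −36.6. At p = 490, Q_d = 27110 − 36.6(490) = 9176.
Ed = (dQ_d/dp)·(p/Q_d) = −36.6 × (490/9176) = -1.9544…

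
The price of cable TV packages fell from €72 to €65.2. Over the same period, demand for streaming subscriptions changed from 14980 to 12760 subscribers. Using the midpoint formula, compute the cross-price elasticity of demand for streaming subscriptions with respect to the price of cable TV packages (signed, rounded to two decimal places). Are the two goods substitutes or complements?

1.61; substitutes

%ΔQ_{streaming subscriptions} = (12760 − 14980)/avg = -2220/13870 = -0.160057…
%ΔP_{cable TV packages} = (65.2 − 72)/avg = -6.8/68.6 = -0.099125…
E_cross = (-2220/13870) / (-6.8/68.6) = 1.6146…
E_cross > 0 ⇒ the goods are substitutes.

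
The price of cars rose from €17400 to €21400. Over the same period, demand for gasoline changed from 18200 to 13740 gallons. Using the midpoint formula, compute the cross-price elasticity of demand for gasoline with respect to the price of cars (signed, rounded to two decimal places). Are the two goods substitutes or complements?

%ΔQ_{gasoline} = (13740 − 18200)/avg = -4460/15970 = -0.279273…
%ΔP_{cars} = (21400 − 17400)/avg = 4000/19400 = 0.206185…
E_cross = (-4460/15970) / (4000/19400) = -1.3544…
E_cross < 0 ⇒ the goods are complements.

-1.35; complements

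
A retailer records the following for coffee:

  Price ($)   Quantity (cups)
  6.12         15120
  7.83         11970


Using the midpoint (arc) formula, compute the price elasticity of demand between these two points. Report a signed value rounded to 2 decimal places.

%ΔQ = (11970 − 15120) / [(15120 + 11970)/2] = -3150/13545 = -0.232558…
%ΔP = (7.83 − 6.12) / [(6.12 + 7.83)/2] = 1.71/6.975 = 0.245161…
Arc Ed = %ΔQ / %ΔP = (-3150/13545) / (1.71/6.975) = -0.9485…

-0.95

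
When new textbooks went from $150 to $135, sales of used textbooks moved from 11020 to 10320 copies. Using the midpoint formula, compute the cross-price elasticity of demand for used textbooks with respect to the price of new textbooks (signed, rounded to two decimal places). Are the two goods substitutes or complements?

0.62; substitutes

%ΔQ_{used textbooks} = (10320 − 11020)/avg = -700/10670 = -0.065604…
%ΔP_{new textbooks} = (135 − 150)/avg = -15/142.5 = -0.105263…
E_cross = (-700/10670) / (-15/142.5) = 0.6232…
E_cross > 0 ⇒ the goods are substitutes.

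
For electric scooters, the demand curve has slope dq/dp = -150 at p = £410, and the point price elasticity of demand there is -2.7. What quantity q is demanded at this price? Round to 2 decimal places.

22777.78

Ed = (dq/dp)·(p/q) ⇒ q = (dq/dp)·p/Ed = (-150)·410/(-2.7) = 22777.7777…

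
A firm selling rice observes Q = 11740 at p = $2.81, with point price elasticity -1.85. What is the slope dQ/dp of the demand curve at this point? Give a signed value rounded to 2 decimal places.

-7729.18

Ed = (dQ/dp)·(p/Q) ⇒ dQ/dp = Ed·Q/p = (-1.85)·11740/2.81 = -7729.1814…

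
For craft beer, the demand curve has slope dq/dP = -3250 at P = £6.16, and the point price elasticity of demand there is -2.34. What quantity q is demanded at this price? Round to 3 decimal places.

Ed = (dq/dP)·(P/q) ⇒ q = (dq/dP)·P/Ed = (-3250)·6.16/(-2.34) = 8555.55555…

8555.556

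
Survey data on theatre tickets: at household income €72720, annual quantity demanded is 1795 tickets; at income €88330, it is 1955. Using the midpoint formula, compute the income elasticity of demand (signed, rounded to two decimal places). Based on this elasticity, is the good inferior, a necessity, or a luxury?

0.44; necessity

%ΔQ = (1955 − 1795)/[( 1795 + 1955)/2] = 160/1875 = 0.085333…
%ΔIncome = (88330 − 72720)/[( 72720 + 88330)/2] = 15610/80525 = 0.193852…
E_income = (160/1875) / (15610/80525) = 0.4401…
0 < E_income < 1 ⇒ normal good, necessity.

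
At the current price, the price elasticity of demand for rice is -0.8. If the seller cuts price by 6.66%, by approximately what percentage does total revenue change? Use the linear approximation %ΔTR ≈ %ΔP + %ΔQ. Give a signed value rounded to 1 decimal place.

-1.3%

%ΔQ ≈ Ed × %ΔP = (-0.8) × (-6.66%) = +5.3280%
%ΔTR ≈ %ΔP + %ΔQ = (-6.66%) + (+5.3280%) = -1.3320%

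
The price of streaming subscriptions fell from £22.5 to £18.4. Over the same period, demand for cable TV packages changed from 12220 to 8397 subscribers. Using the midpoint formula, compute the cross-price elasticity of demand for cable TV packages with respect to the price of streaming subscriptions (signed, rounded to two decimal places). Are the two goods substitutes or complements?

1.85; substitutes

%ΔQ_{cable TV packages} = (8397 − 12220)/avg = -3823/10308.5 = -0.370858…
%ΔP_{streaming subscriptions} = (18.4 − 22.5)/avg = -4.1/20.45 = -0.200488…
E_cross = (-3823/10308.5) / (-4.1/20.45) = 1.8497…
E_cross > 0 ⇒ the goods are substitutes.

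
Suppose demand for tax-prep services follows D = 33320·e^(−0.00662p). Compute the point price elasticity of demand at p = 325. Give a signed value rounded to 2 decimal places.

dD/dp = −0.00662·D = -25.6554. At p = 325, D = 3875.43.
Ed = (dD/dp)·(p/D) = (-25.6554) × (325/3875.43) = -2.1515

-2.15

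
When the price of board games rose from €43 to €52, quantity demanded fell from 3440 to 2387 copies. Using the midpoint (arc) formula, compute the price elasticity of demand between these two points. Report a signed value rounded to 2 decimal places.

-1.91

%ΔQ = (2387 − 3440) / [(3440 + 2387)/2] = -1053/2913.5 = -0.361420…
%ΔP = (52 − 43) / [(43 + 52)/2] = 9/47.5 = 0.189473…
Arc Ed = %ΔQ / %ΔP = (-1053/2913.5) / (9/47.5) = -1.9074…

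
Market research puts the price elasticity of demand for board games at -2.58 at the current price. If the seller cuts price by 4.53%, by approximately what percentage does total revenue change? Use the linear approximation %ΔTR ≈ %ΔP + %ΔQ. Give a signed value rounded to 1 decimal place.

+7.2%

%ΔQ ≈ Ed × %ΔP = (-2.58) × (-4.53%) = +11.6874%
%ΔTR ≈ %ΔP + %ΔQ = (-4.53%) + (+11.6874%) = +7.1574%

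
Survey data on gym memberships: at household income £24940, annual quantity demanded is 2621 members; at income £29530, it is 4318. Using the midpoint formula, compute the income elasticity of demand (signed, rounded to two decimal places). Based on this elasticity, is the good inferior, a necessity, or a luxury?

2.90; luxury

%ΔQ = (4318 − 2621)/[( 2621 + 4318)/2] = 1697/3469.5 = 0.489119…
%ΔIncome = (29530 − 24940)/[( 24940 + 29530)/2] = 4590/27235 = 0.168533…
E_income = (1697/3469.5) / (4590/27235) = 2.9022…
E_income > 1 ⇒ normal good, luxury.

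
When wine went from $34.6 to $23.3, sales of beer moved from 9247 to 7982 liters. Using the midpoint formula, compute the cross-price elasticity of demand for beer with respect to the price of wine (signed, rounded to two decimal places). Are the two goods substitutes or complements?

0.38; substitutes

%ΔQ_{beer} = (7982 − 9247)/avg = -1265/8614.5 = -0.146845…
%ΔP_{wine} = (23.3 − 34.6)/avg = -11.3/28.95 = -0.390328…
E_cross = (-1265/8614.5) / (-11.3/28.95) = 0.3762…
E_cross > 0 ⇒ the goods are substitutes.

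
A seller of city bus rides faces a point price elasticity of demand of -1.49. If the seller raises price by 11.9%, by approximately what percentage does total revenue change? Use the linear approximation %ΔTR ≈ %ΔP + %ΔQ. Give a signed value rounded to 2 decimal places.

-5.83%

%ΔQ ≈ Ed × %ΔP = (-1.49) × (+11.9%) = -17.7310%
%ΔTR ≈ %ΔP + %ΔQ = (+11.9%) + (-17.7310%) = -5.8310%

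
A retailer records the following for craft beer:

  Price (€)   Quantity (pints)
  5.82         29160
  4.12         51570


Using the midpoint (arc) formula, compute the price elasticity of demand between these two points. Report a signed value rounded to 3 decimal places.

-1.623

%ΔQ = (51570 − 29160) / [(29160 + 51570)/2] = 22410/40365 = 0.555183…
%ΔP = (4.12 − 5.82) / [(5.82 + 4.12)/2] = -1.7/4.97 = -0.342052…
Arc Ed = %ΔQ / %ΔP = (22410/40365) / (-1.7/4.97) = -1.62309…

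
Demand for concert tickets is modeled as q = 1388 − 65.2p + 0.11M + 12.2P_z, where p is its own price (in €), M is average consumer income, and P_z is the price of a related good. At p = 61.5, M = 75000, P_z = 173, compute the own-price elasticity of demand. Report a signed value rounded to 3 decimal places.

-0.518

At the given values, q = 1388 − 65.2(61.5) + 0.11(75000) + 12.2(173) = 7738.8.
∂q/∂p = −65.2.
E = (-65.2) × (61.5/7738.8) = -0.51814…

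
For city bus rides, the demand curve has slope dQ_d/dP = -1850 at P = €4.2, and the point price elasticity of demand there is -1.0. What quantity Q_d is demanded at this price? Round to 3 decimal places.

7770.000

Ed = (dQ_d/dP)·(P/Q_d) ⇒ Q_d = (dQ_d/dP)·P/Ed = (-1850)·4.2/(-1.0) = 7770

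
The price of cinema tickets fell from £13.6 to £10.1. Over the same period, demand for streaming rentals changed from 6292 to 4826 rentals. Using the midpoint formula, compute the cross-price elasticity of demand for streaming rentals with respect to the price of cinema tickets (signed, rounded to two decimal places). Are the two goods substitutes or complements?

0.89; substitutes

%ΔQ_{streaming rentals} = (4826 − 6292)/avg = -1466/5559 = -0.263716…
%ΔP_{cinema tickets} = (10.1 − 13.6)/avg = -3.5/11.85 = -0.295358…
E_cross = (-1466/5559) / (-3.5/11.85) = 0.8928…
E_cross > 0 ⇒ the goods are substitutes.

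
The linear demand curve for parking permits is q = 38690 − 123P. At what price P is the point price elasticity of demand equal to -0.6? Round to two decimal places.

Ed = −123P/(38690 − 123P). Set this equal to -0.6:
123P = 0.6·(38690 − 123P) ⇒ 123P(1 + 0.6) = 0.6·38690
P = 0.6·38690 / (123·1.6) = 117.9573…

117.96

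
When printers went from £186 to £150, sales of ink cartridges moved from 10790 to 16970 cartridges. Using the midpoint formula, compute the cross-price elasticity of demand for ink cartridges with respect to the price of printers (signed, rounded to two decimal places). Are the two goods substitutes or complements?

-2.08; complements

%ΔQ_{ink cartridges} = (16970 − 10790)/avg = 6180/13880 = 0.445244…
%ΔP_{printers} = (150 − 186)/avg = -36/168 = -0.214285…
E_cross = (6180/13880) / (-36/168) = -2.0778…
E_cross < 0 ⇒ the goods are complements.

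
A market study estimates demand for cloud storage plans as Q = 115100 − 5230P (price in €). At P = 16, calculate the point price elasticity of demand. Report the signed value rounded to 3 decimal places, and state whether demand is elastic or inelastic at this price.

dQ/dP = −5230. At P = 16, Q = 115100 − 5230(16) = 31420.
Ed = (dQ/dP)·(P/Q) = −5230 × (16/31420) = -2.66327…
|Ed| = 2.663 > 1, so demand is elastic.

-2.663; elastic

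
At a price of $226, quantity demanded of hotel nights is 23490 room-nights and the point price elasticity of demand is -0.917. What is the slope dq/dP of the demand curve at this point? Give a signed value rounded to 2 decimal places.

-95.31

Ed = (dq/dP)·(P/q) ⇒ dq/dP = Ed·q/P = (-0.917)·23490/226 = -95.3111…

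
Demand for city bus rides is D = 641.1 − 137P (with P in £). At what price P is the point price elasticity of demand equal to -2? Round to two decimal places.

Ed = −137P/(641.1 − 137P). Set this equal to -2:
137P = 2·(641.1 − 137P) ⇒ 137P(1 + 2) = 2·641.1
P = 2·641.1 / (137·3) = 3.1197…

3.12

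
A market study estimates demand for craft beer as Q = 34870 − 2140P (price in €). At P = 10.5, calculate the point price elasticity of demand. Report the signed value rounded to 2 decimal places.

dQ/dP = −2140. At P = 10.5, Q = 34870 − 2140(10.5) = 12400.
Ed = (dQ/dP)·(P/Q) = −2140 × (10.5/12400) = -1.8120…

-1.81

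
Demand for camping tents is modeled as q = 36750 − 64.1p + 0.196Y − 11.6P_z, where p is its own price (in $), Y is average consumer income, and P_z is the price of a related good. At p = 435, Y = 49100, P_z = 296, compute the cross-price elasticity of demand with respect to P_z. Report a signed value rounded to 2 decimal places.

-0.23

At the given values, q = 36750 − 64.1(435) + 0.196(49100) − 11.6(296) = 15056.5.
∂q/∂P_z = -11.6.
E = (-11.6) × (296/15056.5) = -0.2280…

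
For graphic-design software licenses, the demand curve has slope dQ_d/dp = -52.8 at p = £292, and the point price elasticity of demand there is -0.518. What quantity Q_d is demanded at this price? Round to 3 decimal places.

29763.707

Ed = (dQ_d/dp)·(p/Q_d) ⇒ Q_d = (dQ_d/dp)·p/Ed = (-52.8)·292/(-0.518) = 29763.70656…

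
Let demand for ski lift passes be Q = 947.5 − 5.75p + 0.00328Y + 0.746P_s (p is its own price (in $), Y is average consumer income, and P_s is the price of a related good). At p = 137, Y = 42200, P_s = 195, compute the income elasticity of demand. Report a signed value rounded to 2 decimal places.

At the given values, Q = 947.5 − 5.75(137) + 0.00328(42200) + 0.746(195) = 443.636.
∂Q/∂Y = 0.00328.
E = (0.00328) × (42200/443.636) = 0.3120…

0.31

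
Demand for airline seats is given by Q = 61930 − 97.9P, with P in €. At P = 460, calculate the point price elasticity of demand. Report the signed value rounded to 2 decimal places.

-2.67

dQ/dP = −97.9. At P = 460, Q = 61930 − 97.9(460) = 16896.
Ed = (dQ/dP)·(P/Q) = −97.9 × (460/16896) = -2.6653…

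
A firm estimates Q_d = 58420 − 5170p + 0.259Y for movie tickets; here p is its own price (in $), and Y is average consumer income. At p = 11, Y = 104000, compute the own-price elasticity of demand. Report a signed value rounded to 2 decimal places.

-2.00

At the given values, Q_d = 58420 − 5170(11) + 0.259(104000) = 28486.
∂Q_d/∂p = −5170.
E = (-5170) × (11/28486) = -1.9964…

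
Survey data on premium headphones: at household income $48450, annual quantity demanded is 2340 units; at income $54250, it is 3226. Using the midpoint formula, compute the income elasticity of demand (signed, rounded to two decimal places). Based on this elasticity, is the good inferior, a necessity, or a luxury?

2.82; luxury

%ΔQ = (3226 − 2340)/[( 2340 + 3226)/2] = 886/2783 = 0.318361…
%ΔIncome = (54250 − 48450)/[( 48450 + 54250)/2] = 5800/51350 = 0.112950…
E_income = (886/2783) / (5800/51350) = 2.8185…
E_income > 1 ⇒ normal good, luxury.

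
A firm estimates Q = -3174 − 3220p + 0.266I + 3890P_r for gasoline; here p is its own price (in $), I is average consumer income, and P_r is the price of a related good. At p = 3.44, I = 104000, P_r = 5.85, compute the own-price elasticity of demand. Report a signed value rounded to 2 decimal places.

-0.31

At the given values, Q = -3174 − 3220(3.44) + 0.266(104000) + 3890(5.85) = 36169.7.
∂Q/∂p = −3220.
E = (-3220) × (3.44/36169.7) = -0.3062…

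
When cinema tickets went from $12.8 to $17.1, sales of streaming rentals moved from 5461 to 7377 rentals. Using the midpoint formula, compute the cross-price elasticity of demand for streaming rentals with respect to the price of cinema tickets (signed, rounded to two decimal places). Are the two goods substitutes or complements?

%ΔQ_{streaming rentals} = (7377 − 5461)/avg = 1916/6419 = 0.298488…
%ΔP_{cinema tickets} = (17.1 − 12.8)/avg = 4.3/14.95 = 0.287625…
E_cross = (1916/6419) / (4.3/14.95) = 1.0377…
E_cross > 0 ⇒ the goods are substitutes.

1.04; substitutes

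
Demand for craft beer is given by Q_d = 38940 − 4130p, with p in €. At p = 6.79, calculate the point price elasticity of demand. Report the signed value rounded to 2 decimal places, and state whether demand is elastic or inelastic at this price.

dQ_d/dp = −4130. At p = 6.79, Q_d = 38940 − 4130(6.79) = 10897.3.
Ed = (dQ_d/dp)·(p/Q_d) = −4130 × (6.79/10897.3) = -2.5733…
|Ed| = 2.57 > 1, so demand is elastic.

-2.57; elastic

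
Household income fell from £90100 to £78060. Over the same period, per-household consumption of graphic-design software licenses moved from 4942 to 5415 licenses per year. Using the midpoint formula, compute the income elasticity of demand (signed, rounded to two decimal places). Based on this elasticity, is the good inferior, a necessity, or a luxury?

%ΔQ = (5415 − 4942)/[( 4942 + 5415)/2] = 473/5178.5 = 0.091339…
%ΔIncome = (78060 − 90100)/[( 90100 + 78060)/2] = -12040/84080 = -0.143196…
E_income = (473/5178.5) / (-12040/84080) = -0.6378…
E_income < 0 ⇒ inferior good.

-0.64; inferior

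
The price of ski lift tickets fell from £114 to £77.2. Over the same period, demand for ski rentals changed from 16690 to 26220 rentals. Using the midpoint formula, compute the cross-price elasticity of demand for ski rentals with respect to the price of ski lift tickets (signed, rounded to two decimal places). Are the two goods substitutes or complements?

%ΔQ_{ski rentals} = (26220 − 16690)/avg = 9530/21455 = 0.444185…
%ΔP_{ski lift tickets} = (77.2 − 114)/avg = -36.8/95.6 = -0.384937…
E_cross = (9530/21455) / (-36.8/95.6) = -1.1539…
E_cross < 0 ⇒ the goods are complements.

-1.15; complements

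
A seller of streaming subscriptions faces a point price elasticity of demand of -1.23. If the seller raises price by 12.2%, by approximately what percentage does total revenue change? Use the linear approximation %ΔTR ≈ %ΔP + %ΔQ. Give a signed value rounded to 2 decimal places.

%ΔQ ≈ Ed × %ΔP = (-1.23) × (+12.2%) = -15.0060%
%ΔTR ≈ %ΔP + %ΔQ = (+12.2%) + (-15.0060%) = -2.8060%

-2.81%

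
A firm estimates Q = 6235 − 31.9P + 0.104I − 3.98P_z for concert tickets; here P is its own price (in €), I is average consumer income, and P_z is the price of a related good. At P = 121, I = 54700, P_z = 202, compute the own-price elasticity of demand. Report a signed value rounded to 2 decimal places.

-0.53

At the given values, Q = 6235 − 31.9(121) + 0.104(54700) − 3.98(202) = 7259.94.
∂Q/∂P = −31.9.
E = (-31.9) × (121/7259.94) = -0.5316…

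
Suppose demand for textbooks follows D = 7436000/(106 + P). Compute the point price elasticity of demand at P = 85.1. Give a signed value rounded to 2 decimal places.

-0.45

dD/dP = −7436000/(106 + P)² = -203.619. At P = 85.1, D = 38911.6.
Ed = (dD/dP)·(P/D) = (-203.619) × (85.1/38911.6) = -0.4453…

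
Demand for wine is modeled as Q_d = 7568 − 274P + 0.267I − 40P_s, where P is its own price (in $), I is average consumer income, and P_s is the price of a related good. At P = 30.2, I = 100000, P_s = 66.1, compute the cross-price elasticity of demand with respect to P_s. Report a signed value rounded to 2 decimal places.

-0.11

At the given values, Q_d = 7568 − 274(30.2) + 0.267(100000) − 40(66.1) = 23349.2.
∂Q_d/∂P_s = -40.
E = (-40) × (66.1/23349.2) = -0.1132…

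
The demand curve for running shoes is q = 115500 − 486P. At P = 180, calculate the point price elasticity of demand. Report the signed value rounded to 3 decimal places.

dq/dP = −486. At P = 180, q = 115500 − 486(180) = 28020.
Ed = (dq/dP)·(P/q) = −486 × (180/28020) = -3.12205…

-3.122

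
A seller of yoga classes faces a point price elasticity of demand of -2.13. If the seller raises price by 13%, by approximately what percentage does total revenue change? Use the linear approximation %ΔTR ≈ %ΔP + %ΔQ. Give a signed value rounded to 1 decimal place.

%ΔQ ≈ Ed × %ΔP = (-2.13) × (+13%) = -27.6900%
%ΔTR ≈ %ΔP + %ΔQ = (+13%) + (-27.6900%) = -14.6900%

-14.7%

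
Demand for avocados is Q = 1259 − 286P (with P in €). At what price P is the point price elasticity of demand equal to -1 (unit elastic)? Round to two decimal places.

Ed = −286P/(1259 − 286P). Set this equal to -1:
286P = 1·(1259 − 286P) ⇒ 286P(1 + 1) = 1·1259
P = 1·1259 / (286·2) = 2.2010…

2.20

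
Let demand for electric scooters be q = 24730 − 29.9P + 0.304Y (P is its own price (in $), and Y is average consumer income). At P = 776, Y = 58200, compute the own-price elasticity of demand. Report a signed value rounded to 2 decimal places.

At the given values, q = 24730 − 29.9(776) + 0.304(58200) = 19220.4.
∂q/∂P = −29.9.
E = (-29.9) × (776/19220.4) = -1.2071…

-1.21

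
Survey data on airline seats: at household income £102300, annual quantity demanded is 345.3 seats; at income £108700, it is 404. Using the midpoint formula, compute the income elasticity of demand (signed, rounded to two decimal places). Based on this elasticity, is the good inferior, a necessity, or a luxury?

%ΔQ = (404 − 345.3)/[( 345.3 + 404)/2] = 58.7/374.65 = 0.156679…
%ΔIncome = (108700 − 102300)/[( 102300 + 108700)/2] = 6400/105500 = 0.060663…
E_income = (58.7/374.65) / (6400/105500) = 2.5827…
E_income > 1 ⇒ normal good, luxury.

2.58; luxury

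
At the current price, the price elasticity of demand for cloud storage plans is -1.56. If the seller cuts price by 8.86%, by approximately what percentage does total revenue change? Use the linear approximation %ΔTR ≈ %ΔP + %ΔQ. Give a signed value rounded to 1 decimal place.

%ΔQ ≈ Ed × %ΔP = (-1.56) × (-8.86%) = +13.8216%
%ΔTR ≈ %ΔP + %ΔQ = (-8.86%) + (+13.8216%) = +4.9616%

+5.0%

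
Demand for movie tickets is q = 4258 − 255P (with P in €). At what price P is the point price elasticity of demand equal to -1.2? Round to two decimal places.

Ed = −255P/(4258 − 255P). Set this equal to -1.2:
255P = 1.2·(4258 − 255P) ⇒ 255P(1 + 1.2) = 1.2·4258
P = 1.2·4258 / (255·2.2) = 9.1080…

9.11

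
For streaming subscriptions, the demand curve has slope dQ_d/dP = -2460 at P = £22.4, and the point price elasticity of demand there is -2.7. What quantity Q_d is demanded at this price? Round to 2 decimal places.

20408.89

Ed = (dQ_d/dP)·(P/Q_d) ⇒ Q_d = (dQ_d/dP)·P/Ed = (-2460)·22.4/(-2.7) = 20408.8888…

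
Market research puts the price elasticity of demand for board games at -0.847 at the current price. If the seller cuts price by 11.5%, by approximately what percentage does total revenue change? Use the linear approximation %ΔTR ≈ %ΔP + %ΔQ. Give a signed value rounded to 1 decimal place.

%ΔQ ≈ Ed × %ΔP = (-0.847) × (-11.5%) = +9.7405%
%ΔTR ≈ %ΔP + %ΔQ = (-11.5%) + (+9.7405%) = -1.7595%

-1.8%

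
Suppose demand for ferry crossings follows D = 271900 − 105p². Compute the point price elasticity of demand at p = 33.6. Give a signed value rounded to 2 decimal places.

-1.55

dD/dp = −2·105·p = -7056. At p = 33.6, D = 153359.2.
Ed = (dD/dp)·(p/D) = (-7056) × (33.6/153359.2) = -1.5459…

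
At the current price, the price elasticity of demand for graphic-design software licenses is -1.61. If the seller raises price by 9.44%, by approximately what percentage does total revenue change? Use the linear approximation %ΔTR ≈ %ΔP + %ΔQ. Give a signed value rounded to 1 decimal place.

%ΔQ ≈ Ed × %ΔP = (-1.61) × (+9.44%) = -15.1984%
%ΔTR ≈ %ΔP + %ΔQ = (+9.44%) + (-15.1984%) = -5.7584%

-5.8%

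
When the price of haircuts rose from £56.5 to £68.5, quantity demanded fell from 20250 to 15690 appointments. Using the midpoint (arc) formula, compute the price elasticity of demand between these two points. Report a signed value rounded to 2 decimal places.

-1.32

%ΔQ = (15690 − 20250) / [(20250 + 15690)/2] = -4560/17970 = -0.253756…
%ΔP = (68.5 − 56.5) / [(56.5 + 68.5)/2] = 12/62.5 = 0.192
Arc Ed = %ΔQ / %ΔP = (-4560/17970) / (12/62.5) = -1.3216…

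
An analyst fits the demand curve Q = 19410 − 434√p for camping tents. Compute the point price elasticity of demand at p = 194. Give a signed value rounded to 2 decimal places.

dQ/dp = −434/(2√p) = -15.5797. At p = 194, Q = 13365.1.
Ed = (dQ/dp)·(p/Q) = (-15.5797) × (194/13365.1) = -0.2261…

-0.23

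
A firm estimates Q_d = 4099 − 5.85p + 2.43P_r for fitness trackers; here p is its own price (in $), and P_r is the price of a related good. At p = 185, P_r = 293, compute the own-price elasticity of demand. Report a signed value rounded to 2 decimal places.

At the given values, Q_d = 4099 − 5.85(185) + 2.43(293) = 3728.74.
∂Q_d/∂p = −5.85.
E = (-5.85) × (185/3728.74) = -0.2902…

-0.29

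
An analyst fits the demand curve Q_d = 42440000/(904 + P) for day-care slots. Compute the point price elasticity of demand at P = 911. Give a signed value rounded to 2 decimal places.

dQ_d/dP = −42440000/(904 + P)² = -12.8832. At P = 911, Q_d = 23382.9.
Ed = (dQ_d/dP)·(P/Q_d) = (-12.8832) × (911/23382.9) = -0.5019…

-0.50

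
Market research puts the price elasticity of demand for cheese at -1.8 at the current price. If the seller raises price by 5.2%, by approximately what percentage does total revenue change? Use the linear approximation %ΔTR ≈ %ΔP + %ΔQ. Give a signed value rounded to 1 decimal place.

%ΔQ ≈ Ed × %ΔP = (-1.8) × (+5.2%) = -9.3600%
%ΔTR ≈ %ΔP + %ΔQ = (+5.2%) + (-9.3600%) = -4.1600%

-4.2%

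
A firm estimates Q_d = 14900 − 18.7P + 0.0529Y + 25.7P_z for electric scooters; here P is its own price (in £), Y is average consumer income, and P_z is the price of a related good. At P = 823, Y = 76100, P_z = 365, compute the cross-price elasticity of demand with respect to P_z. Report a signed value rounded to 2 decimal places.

0.73

At the given values, Q_d = 14900 − 18.7(823) + 0.0529(76100) + 25.7(365) = 12916.09.
∂Q_d/∂P_z = 25.7.
E = (25.7) × (365/12916.09) = 0.7262…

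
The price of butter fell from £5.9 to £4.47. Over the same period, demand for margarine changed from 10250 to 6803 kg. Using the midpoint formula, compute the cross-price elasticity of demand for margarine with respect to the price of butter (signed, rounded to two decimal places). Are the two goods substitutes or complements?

%ΔQ_{margarine} = (6803 − 10250)/avg = -3447/8526.5 = -0.404269…
%ΔP_{butter} = (4.47 − 5.9)/avg = -1.43/5.185 = -0.275795…
E_cross = (-3447/8526.5) / (-1.43/5.185) = 1.4658…
E_cross > 0 ⇒ the goods are substitutes.

1.47; substitutes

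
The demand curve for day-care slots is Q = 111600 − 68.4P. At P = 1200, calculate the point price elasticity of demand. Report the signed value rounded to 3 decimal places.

dQ/dP = −68.4. At P = 1200, Q = 111600 − 68.4(1200) = 29520.
Ed = (dQ/dP)·(P/Q) = −68.4 × (1200/29520) = -2.78048…

-2.780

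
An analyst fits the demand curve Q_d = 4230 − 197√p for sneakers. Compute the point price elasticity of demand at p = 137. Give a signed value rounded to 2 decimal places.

dQ_d/dp = −197/(2√p) = -8.41542. At p = 137, Q_d = 1924.17.
Ed = (dQ_d/dp)·(p/Q_d) = (-8.41542) × (137/1924.17) = -0.5991…

-0.60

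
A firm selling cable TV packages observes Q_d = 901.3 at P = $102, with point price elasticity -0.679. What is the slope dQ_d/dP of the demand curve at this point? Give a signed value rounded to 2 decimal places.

-6.00

Ed = (dQ_d/dP)·(P/Q_d) ⇒ dQ_d/dP = Ed·Q_d/P = (-0.679)·901.3/102 = -5.9998…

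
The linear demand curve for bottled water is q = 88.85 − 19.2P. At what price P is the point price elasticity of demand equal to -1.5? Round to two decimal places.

2.78

Ed = −19.2P/(88.85 − 19.2P). Set this equal to -1.5:
19.2P = 1.5·(88.85 − 19.2P) ⇒ 19.2P(1 + 1.5) = 1.5·88.85
P = 1.5·88.85 / (19.2·2.5) = 2.7765…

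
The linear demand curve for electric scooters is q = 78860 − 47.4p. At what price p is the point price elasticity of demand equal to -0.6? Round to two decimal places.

623.89

Ed = −47.4p/(78860 − 47.4p). Set this equal to -0.6:
47.4p = 0.6·(78860 − 47.4p) ⇒ 47.4p(1 + 0.6) = 0.6·78860
p = 0.6·78860 / (47.4·1.6) = 623.8924…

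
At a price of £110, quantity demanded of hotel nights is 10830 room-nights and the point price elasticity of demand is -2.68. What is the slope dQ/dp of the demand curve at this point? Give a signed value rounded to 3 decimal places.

-263.858

Ed = (dQ/dp)·(p/Q) ⇒ dQ/dp = Ed·Q/p = (-2.68)·10830/110 = -263.85818…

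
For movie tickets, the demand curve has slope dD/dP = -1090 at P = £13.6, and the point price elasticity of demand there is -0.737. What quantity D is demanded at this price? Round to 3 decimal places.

Ed = (dD/dP)·(P/D) ⇒ D = (dD/dP)·P/Ed = (-1090)·13.6/(-0.737) = 20113.97557…

20113.976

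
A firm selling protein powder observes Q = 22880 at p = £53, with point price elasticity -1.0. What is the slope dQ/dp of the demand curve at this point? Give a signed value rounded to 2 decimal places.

Ed = (dQ/dp)·(p/Q) ⇒ dQ/dp = Ed·Q/p = (-1.0)·22880/53 = -431.6981…

-431.70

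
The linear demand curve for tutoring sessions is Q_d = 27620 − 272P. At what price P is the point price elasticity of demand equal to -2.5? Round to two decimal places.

Ed = −272P/(27620 − 272P). Set this equal to -2.5:
272P = 2.5·(27620 − 272P) ⇒ 272P(1 + 2.5) = 2.5·27620
P = 2.5·27620 / (272·3.5) = 72.5315…

72.53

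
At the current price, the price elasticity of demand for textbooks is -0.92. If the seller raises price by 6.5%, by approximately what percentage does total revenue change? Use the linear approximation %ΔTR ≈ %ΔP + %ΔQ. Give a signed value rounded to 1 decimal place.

%ΔQ ≈ Ed × %ΔP = (-0.92) × (+6.5%) = -5.9800%
%ΔTR ≈ %ΔP + %ΔQ = (+6.5%) + (-5.9800%) = +0.5200%

+0.5%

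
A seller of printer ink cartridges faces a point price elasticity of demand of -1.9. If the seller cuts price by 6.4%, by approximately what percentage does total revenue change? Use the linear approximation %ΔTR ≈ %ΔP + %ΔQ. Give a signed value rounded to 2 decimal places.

+5.76%

%ΔQ ≈ Ed × %ΔP = (-1.9) × (-6.4%) = +12.1600%
%ΔTR ≈ %ΔP + %ΔQ = (-6.4%) + (+12.1600%) = +5.7600%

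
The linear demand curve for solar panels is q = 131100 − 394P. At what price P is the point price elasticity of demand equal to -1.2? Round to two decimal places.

Ed = −394P/(131100 − 394P). Set this equal to -1.2:
394P = 1.2·(131100 − 394P) ⇒ 394P(1 + 1.2) = 1.2·131100
P = 1.2·131100 / (394·2.2) = 181.4951…

181.50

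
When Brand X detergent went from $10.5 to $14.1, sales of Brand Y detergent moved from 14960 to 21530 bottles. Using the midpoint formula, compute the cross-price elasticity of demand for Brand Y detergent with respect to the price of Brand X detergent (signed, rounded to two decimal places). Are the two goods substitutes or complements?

1.23; substitutes

%ΔQ_{Brand Y detergent} = (21530 − 14960)/avg = 6570/18245 = 0.360098…
%ΔP_{Brand X detergent} = (14.1 − 10.5)/avg = 3.6/12.3 = 0.292682…
E_cross = (6570/18245) / (3.6/12.3) = 1.2303…
E_cross > 0 ⇒ the goods are substitutes.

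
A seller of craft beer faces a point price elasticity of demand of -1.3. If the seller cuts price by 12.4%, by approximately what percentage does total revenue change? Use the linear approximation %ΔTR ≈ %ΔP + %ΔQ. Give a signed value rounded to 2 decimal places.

%ΔQ ≈ Ed × %ΔP = (-1.3) × (-12.4%) = +16.1200%
%ΔTR ≈ %ΔP + %ΔQ = (-12.4%) + (+16.1200%) = +3.7200%

+3.72%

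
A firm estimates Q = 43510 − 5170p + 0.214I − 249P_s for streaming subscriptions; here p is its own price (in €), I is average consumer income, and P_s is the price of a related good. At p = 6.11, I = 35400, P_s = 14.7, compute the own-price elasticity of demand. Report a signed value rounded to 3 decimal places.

At the given values, Q = 43510 − 5170(6.11) + 0.214(35400) − 249(14.7) = 15836.6.
∂Q/∂p = −5170.
E = (-5170) × (6.11/15836.6) = -1.99466…

-1.995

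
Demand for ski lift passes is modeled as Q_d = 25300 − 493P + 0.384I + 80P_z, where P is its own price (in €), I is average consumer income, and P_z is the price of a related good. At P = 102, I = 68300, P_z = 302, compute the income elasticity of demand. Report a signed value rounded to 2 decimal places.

At the given values, Q_d = 25300 − 493(102) + 0.384(68300) + 80(302) = 25401.2.
∂Q_d/∂I = 0.384.
E = (0.384) × (68300/25401.2) = 1.0325…

1.03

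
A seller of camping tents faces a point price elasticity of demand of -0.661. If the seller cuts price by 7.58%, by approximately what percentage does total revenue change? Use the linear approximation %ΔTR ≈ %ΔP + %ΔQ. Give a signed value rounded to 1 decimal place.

%ΔQ ≈ Ed × %ΔP = (-0.661) × (-7.58%) = +5.0104%
%ΔTR ≈ %ΔP + %ΔQ = (-7.58%) + (+5.0104%) = -2.5696%

-2.6%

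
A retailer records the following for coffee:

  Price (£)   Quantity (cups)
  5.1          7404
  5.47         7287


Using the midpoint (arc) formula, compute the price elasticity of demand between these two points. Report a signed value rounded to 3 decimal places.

%ΔQ = (7287 − 7404) / [(7404 + 7287)/2] = -117/7345.5 = -0.015928…
%ΔP = (5.47 − 5.1) / [(5.1 + 5.47)/2] = 0.37/5.285 = 0.070009…
Arc Ed = %ΔQ / %ΔP = (-117/7345.5) / (0.37/5.285) = -0.22751…

-0.228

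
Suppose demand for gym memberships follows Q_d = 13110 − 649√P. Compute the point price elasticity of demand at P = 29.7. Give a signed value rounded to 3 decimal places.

-0.185

dQ_d/dP = −649/(2√P) = -59.5438. At P = 29.7, Q_d = 9573.1.
Ed = (dQ_d/dP)·(P/Q_d) = (-59.5438) × (29.7/9573.1) = -0.18473…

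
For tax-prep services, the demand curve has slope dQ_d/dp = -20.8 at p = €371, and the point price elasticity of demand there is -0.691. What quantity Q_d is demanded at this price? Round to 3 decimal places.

Ed = (dQ_d/dp)·(p/Q_d) ⇒ Q_d = (dQ_d/dp)·p/Ed = (-20.8)·371/(-0.691) = 11167.58321…

11167.583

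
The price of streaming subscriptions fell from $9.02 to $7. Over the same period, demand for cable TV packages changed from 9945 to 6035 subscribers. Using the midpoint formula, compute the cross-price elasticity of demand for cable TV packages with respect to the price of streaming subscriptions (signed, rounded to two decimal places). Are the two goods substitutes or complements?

%ΔQ_{cable TV packages} = (6035 − 9945)/avg = -3910/7990 = -0.489361…
%ΔP_{streaming subscriptions} = (7 − 9.02)/avg = -2.02/8.01 = -0.252184…
E_cross = (-3910/7990) / (-2.02/8.01) = 1.9404…
E_cross > 0 ⇒ the goods are substitutes.

1.94; substitutes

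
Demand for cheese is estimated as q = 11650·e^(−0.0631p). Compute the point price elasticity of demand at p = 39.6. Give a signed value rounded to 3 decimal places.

-2.499

dq/dp = −0.0631·q = -60.4168. At p = 39.6, q = 957.477.
Ed = (dq/dp)·(p/q) = (-60.4168) × (39.6/957.477) = -2.49876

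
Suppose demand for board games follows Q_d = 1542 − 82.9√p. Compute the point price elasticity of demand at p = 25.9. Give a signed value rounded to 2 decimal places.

dQ_d/dp = −82.9/(2√p) = -8.14469. At p = 25.9, Q_d = 1120.1.
Ed = (dQ_d/dp)·(p/Q_d) = (-8.14469) × (25.9/1120.1) = -0.1883…

-0.19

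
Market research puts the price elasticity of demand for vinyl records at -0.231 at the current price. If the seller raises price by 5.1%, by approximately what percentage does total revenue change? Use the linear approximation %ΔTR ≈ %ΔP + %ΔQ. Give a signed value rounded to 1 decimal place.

%ΔQ ≈ Ed × %ΔP = (-0.231) × (+5.1%) = -1.1781%
%ΔTR ≈ %ΔP + %ΔQ = (+5.1%) + (-1.1781%) = +3.9219%

+3.9%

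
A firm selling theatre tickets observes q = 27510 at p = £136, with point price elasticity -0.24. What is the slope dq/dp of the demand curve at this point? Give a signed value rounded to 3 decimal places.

Ed = (dq/dp)·(p/q) ⇒ dq/dp = Ed·q/p = (-0.24)·27510/136 = -48.54705…

-48.547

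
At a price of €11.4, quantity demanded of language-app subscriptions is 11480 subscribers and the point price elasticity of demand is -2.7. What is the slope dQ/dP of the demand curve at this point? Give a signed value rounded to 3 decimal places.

-2718.947

Ed = (dQ/dP)·(P/Q) ⇒ dQ/dP = Ed·Q/P = (-2.7)·11480/11.4 = -2718.94736…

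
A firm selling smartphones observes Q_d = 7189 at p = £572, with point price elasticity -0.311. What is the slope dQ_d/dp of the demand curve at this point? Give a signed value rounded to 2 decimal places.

Ed = (dQ_d/dp)·(p/Q_d) ⇒ dQ_d/dp = Ed·Q_d/p = (-0.311)·7189/572 = -3.9087…

-3.91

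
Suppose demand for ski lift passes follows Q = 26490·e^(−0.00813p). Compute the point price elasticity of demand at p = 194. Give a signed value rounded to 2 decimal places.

dQ/dp = −0.00813·Q = -44.4831. At p = 194, Q = 5471.47.
Ed = (dQ/dp)·(p/Q) = (-44.4831) × (194/5471.47) = -1.5772…

-1.58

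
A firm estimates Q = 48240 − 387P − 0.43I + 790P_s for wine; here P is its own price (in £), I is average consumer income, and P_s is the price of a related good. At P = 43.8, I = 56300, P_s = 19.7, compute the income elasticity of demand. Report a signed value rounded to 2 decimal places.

At the given values, Q = 48240 − 387(43.8) − 0.43(56300) + 790(19.7) = 22643.4.
∂Q/∂I = -0.43.
E = (-0.43) × (56300/22643.4) = -1.0691…

-1.07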